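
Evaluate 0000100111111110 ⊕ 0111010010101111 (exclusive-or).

XOR: 1 when bits differ
  0000100111111110
^ 0111010010101111
------------------
  0111110101010001
Decimal: 2558 ^ 29871 = 32081



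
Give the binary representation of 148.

Using repeated division by 2:
148 ÷ 2 = 74 remainder 0
74 ÷ 2 = 37 remainder 0
37 ÷ 2 = 18 remainder 1
18 ÷ 2 = 9 remainder 0
9 ÷ 2 = 4 remainder 1
4 ÷ 2 = 2 remainder 0
2 ÷ 2 = 1 remainder 0
1 ÷ 2 = 0 remainder 1
Reading remainders bottom to top: 10010100



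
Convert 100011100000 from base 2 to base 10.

Sum of powers of 2 for each 1-bit:
2^5 + 2^6 + 2^7 + 2^11
= 32 + 64 + 128 + 2048
= 2272



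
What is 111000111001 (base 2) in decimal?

Sum of powers of 2 for each 1-bit:
2^0 + 2^3 + 2^4 + 2^5 + 2^9 + 2^10 + 2^11
= 1 + 8 + 16 + 32 + 512 + 1024 + 2048
= 3641



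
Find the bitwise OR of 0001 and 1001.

OR: 1 when either bit is 1
  0001
| 1001
------
  1001
Decimal: 1 | 9 = 9



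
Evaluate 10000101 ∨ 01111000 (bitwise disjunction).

OR: 1 when either bit is 1
  10000101
| 01111000
----------
  11111101
Decimal: 133 | 120 = 253



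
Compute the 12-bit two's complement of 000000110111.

Original: 000000110111
Step 1 - Invert all bits: 111111001000
Step 2 - Add 1: 111111001001
Verification: 000000110111 + 111111001001 = 1000000000000; discarding the end carry (carry out of the top bit) leaves the 12-bit value 000000000000, as required for x + (-x)



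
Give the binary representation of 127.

Using repeated division by 2:
127 ÷ 2 = 63 remainder 1
63 ÷ 2 = 31 remainder 1
31 ÷ 2 = 15 remainder 1
15 ÷ 2 = 7 remainder 1
7 ÷ 2 = 3 remainder 1
3 ÷ 2 = 1 remainder 1
1 ÷ 2 = 0 remainder 1
Reading remainders bottom to top: 1111111



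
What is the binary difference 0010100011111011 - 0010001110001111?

Method 1 - Direct subtraction (column by column from the right: bit − bit − borrow-in; if negative, add 2 and borrow 1 from the next column):
borrow: 0000111000011000
        0010100011111011
-       0010001110001111
------------------------
        0000010101101100

Method 2 - Add two's complement:
Two's complement of 0010001110001111: invert → 1101110001110000, add 1 → 1101110001110001
  0010100011111011
+ 1101110001110001
------------------
 10000010101101100  (end carry out of the top bit = 1)
Discarding the end carry: 0000010101101100
Decimal check:
  0010100011111011 = 8192 + 2048 + 128 + 64 + 32 + 16 + 8 + 2 + 1 = 10491
  0010001110001111 = 8192 + 512 + 256 + 128 + 8 + 4 + 2 + 1 = 9103
  10491 - 9103 = 1388, and 0000010101101100 = 1024 + 256 + 64 + 32 + 8 + 4 = 1388 ✓



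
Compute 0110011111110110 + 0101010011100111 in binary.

Add column by column from the right: bit + bit + carry-in; write the sum mod 2, carry 1 when the sum is 2 or 3.
carry:  1000111111001100
        0110011111110110
+       0101010011100111
------------------------
       01011110011011101
(the carry out of the leftmost column, 0, becomes the leading bit)
Decimal check:
  0110011111110110 = 16384 + 8192 + 1024 + 512 + 256 + 128 + 64 + 32 + 16 + 4 + 2 = 26614
  0101010011100111 = 16384 + 4096 + 1024 + 128 + 64 + 32 + 4 + 2 + 1 = 21735
  26614 + 21735 = 48349, and 01011110011011101 = 32768 + 8192 + 4096 + 2048 + 1024 + 128 + 64 + 16 + 8 + 4 + 1 = 48349 ✓



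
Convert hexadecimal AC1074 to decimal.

Expand by place value (powers of 16):
Digit values: A = 10, C = 12
AC1074 = 10 × 16^5 + 12 × 16^4 + 1 × 16^3 + 0 × 16^2 + 7 × 16^1 + 4 × 16^0
= 10 × 1048576 + 12 × 65536 + 1 × 4096 + 0 × 256 + 7 × 16 + 4 × 1
= 10485760 + 786432 + 4096 + 0 + 112 + 4
= 11276404



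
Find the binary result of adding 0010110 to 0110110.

Add column by column from the right: bit + bit + carry-in; write the sum mod 2, carry 1 when the sum is 2 or 3.
carry:  1101100
        0010110
+       0110110
---------------
       01001100
(the carry out of the leftmost column, 0, becomes the leading bit)
Decimal check:
  0010110 = 16 + 4 + 2 = 22
  0110110 = 32 + 16 + 4 + 2 = 54
  22 + 54 = 76, and 01001100 = 64 + 8 + 4 = 76 ✓



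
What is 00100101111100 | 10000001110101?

OR: 1 when either bit is 1
  00100101111100
| 10000001110101
----------------
  10100101111101
Decimal: 2428 | 8309 = 10621



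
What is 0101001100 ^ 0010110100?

XOR: 1 when bits differ
  0101001100
^ 0010110100
------------
  0111111000
Decimal: 332 ^ 180 = 504



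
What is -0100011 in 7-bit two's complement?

Original: 0100011
Step 1 - Invert all bits: 1011100
Step 2 - Add 1: 1011101
Verification: 0100011 + 1011101 = 10000000; discarding the end carry (carry out of the top bit) leaves the 7-bit value 0000000, as required for x + (-x)



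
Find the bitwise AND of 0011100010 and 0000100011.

AND: 1 only when both bits are 1
  0011100010
& 0000100011
------------
  0000100010
Decimal: 226 & 35 = 34



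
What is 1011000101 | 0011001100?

OR: 1 when either bit is 1
  1011000101
| 0011001100
------------
  1011001101
Decimal: 709 | 204 = 717



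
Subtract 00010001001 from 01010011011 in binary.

Method 1 - Direct subtraction (column by column from the right: bit − bit − borrow-in; if negative, add 2 and borrow 1 from the next column):
borrow: 00000000000
        01010011011
-       00010001001
-------------------
        01000010010

Method 2 - Add two's complement:
Two's complement of 00010001001: invert → 11101110110, add 1 → 11101110111
  01010011011
+ 11101110111
-------------
 101000010010  (end carry out of the top bit = 1)
Discarding the end carry: 01000010010
Decimal check:
  01010011011 = 512 + 128 + 16 + 8 + 2 + 1 = 667
  00010001001 = 128 + 8 + 1 = 137
  667 - 137 = 530, and 01000010010 = 512 + 16 + 2 = 530 ✓



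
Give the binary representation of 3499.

Using repeated division by 2:
3499 ÷ 2 = 1749 remainder 1
1749 ÷ 2 = 874 remainder 1
874 ÷ 2 = 437 remainder 0
437 ÷ 2 = 218 remainder 1
218 ÷ 2 = 109 remainder 0
109 ÷ 2 = 54 remainder 1
54 ÷ 2 = 27 remainder 0
27 ÷ 2 = 13 remainder 1
13 ÷ 2 = 6 remainder 1
6 ÷ 2 = 3 remainder 0
3 ÷ 2 = 1 remainder 1
1 ÷ 2 = 0 remainder 1
Reading remainders bottom to top: 110110101011



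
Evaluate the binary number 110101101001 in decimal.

Sum of powers of 2 for each 1-bit:
2^0 + 2^3 + 2^5 + 2^6 + 2^8 + 2^10 + 2^11
= 1 + 8 + 32 + 64 + 256 + 1024 + 2048
= 3433



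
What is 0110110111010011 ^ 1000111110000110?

XOR: 1 when bits differ
  0110110111010011
^ 1000111110000110
------------------
  1110001001010101
Decimal: 28115 ^ 36742 = 57941



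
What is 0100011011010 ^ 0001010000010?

XOR: 1 when bits differ
  0100011011010
^ 0001010000010
---------------
  0101001011000
Decimal: 2266 ^ 642 = 2648



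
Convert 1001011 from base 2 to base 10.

Sum of powers of 2 for each 1-bit:
2^0 + 2^1 + 2^3 + 2^6
= 1 + 2 + 8 + 64
= 75



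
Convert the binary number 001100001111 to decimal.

Sum of powers of 2 for each 1-bit:
2^0 + 2^1 + 2^2 + 2^3 + 2^8 + 2^9
= 1 + 2 + 4 + 8 + 256 + 512
= 783



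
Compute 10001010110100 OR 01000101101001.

OR: 1 when either bit is 1
  10001010110100
| 01000101101001
----------------
  11001111111101
Decimal: 8884 | 4457 = 13309



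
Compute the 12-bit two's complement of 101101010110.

Original (sign bit 1, negative): 101101010110
Step 1 - Invert all bits: 010010101001
Step 2 - Add 1: 010010101010
Verification: 101101010110 + 010010101010 = 1000000000000; discarding the end carry (carry out of the top bit) leaves the 12-bit value 000000000000, as required for x + (-x)



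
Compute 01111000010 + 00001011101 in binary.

Add column by column from the right: bit + bit + carry-in; write the sum mod 2, carry 1 when the sum is 2 or 3.
carry:  11110000000
        01111000010
+       00001011101
-------------------
       010000011111
(the carry out of the leftmost column, 0, becomes the leading bit)
Decimal check:
  01111000010 = 512 + 256 + 128 + 64 + 2 = 962
  00001011101 = 64 + 16 + 8 + 4 + 1 = 93
  962 + 93 = 1055, and 010000011111 = 1024 + 16 + 8 + 4 + 2 + 1 = 1055 ✓



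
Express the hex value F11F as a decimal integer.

Expand by place value (powers of 16):
Digit values: F = 15
F11F = 15 × 16^3 + 1 × 16^2 + 1 × 16^1 + 15 × 16^0
= 15 × 4096 + 1 × 256 + 1 × 16 + 15 × 1
= 61440 + 256 + 16 + 15
= 61727



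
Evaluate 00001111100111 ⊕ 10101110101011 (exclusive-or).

XOR: 1 when bits differ
  00001111100111
^ 10101110101011
----------------
  10100001001100
Decimal: 999 ^ 11179 = 10316



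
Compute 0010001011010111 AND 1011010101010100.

AND: 1 only when both bits are 1
  0010001011010111
& 1011010101010100
------------------
  0010000001010100
Decimal: 8919 & 46420 = 8276



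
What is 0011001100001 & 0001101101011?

AND: 1 only when both bits are 1
  0011001100001
& 0001101101011
---------------
  0001001100001
Decimal: 1633 & 875 = 609



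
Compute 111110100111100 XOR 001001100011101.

XOR: 1 when bits differ
  111110100111100
^ 001001100011101
-----------------
  110111000100001
Decimal: 32060 ^ 4893 = 28193



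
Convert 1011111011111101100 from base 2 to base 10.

Sum of powers of 2 for each 1-bit:
2^2 + 2^3 + 2^5 + 2^6 + 2^7 + 2^8 + 2^9 + 2^10 + 2^12 + 2^13 + 2^14 + 2^15 + 2^16 + 2^18
= 4 + 8 + 32 + 64 + 128 + 256 + 512 + 1024 + 4096 + 8192 + 16384 + 32768 + 65536 + 262144
= 391148



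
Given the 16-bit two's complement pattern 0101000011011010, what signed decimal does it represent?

Binary: 0101000011011010
Sign bit: 0 (non-negative)
Read directly as an unsigned value:
0101000011011010 = 16384 + 4096 + 128 + 64 + 16 + 8 + 2 = 20698
Value: 20698



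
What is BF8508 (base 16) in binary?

Convert each hex digit to 4 bits:
  B = 1011
  F = 1111
  8 = 1000
  5 = 0101
  0 = 0000
  8 = 1000
Concatenate: 101111111000010100001000



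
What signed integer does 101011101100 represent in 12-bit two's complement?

Binary: 101011101100
Sign bit: 1 (negative)
Invert: 010100010011
Add 1:  010100010100
Magnitude: 010100010100 = 1024 + 256 + 16 + 4 = 1300
Value: -1300



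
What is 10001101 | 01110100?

OR: 1 when either bit is 1
  10001101
| 01110100
----------
  11111101
Decimal: 141 | 116 = 253



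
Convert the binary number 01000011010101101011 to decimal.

Sum of powers of 2 for each 1-bit:
2^0 + 2^1 + 2^3 + 2^5 + 2^6 + 2^8 + 2^10 + 2^12 + 2^13 + 2^18
= 1 + 2 + 8 + 32 + 64 + 256 + 1024 + 4096 + 8192 + 262144
= 275819



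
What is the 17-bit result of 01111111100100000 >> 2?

Original: 01111111100100000 (decimal 65312)
Shift right by 2 positions
Drop the 2 low bits; fill with zeros on the left
Result: 00011111111001000 (decimal 16328)
Equivalent: 65312 >> 2 = 65312 ÷ 2^2 = 16328



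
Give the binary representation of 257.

Using repeated division by 2:
257 ÷ 2 = 128 remainder 1
128 ÷ 2 = 64 remainder 0
64 ÷ 2 = 32 remainder 0
32 ÷ 2 = 16 remainder 0
16 ÷ 2 = 8 remainder 0
8 ÷ 2 = 4 remainder 0
4 ÷ 2 = 2 remainder 0
2 ÷ 2 = 1 remainder 0
1 ÷ 2 = 0 remainder 1
Reading remainders bottom to top: 100000001



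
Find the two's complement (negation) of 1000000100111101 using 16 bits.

Original (sign bit 1, negative): 1000000100111101
Step 1 - Invert all bits: 0111111011000010
Step 2 - Add 1: 0111111011000011
Verification: 1000000100111101 + 0111111011000011 = 10000000000000000; discarding the end carry (carry out of the top bit) leaves the 16-bit value 0000000000000000, as required for x + (-x)



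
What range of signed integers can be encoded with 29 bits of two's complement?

For 29-bit two's complement:
Minimum: -2^28 = -268435456
Maximum: 2^28 - 1 = 268435455



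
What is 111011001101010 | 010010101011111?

OR: 1 when either bit is 1
  111011001101010
| 010010101011111
-----------------
  111011101111111
Decimal: 30314 | 9567 = 30591



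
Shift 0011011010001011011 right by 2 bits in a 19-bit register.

Original: 0011011010001011011 (decimal 111707)
Shift right by 2 positions
Drop the 2 low bits; fill with zeros on the left
Result: 0000110110100010110 (decimal 27926)
Equivalent: 111707 >> 2 = 111707 ÷ 2^2 = 27926



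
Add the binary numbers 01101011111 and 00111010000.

Add column by column from the right: bit + bit + carry-in; write the sum mod 2, carry 1 when the sum is 2 or 3.
carry:  11110100000
        01101011111
+       00111010000
-------------------
       010100101111
(the carry out of the leftmost column, 0, becomes the leading bit)
Decimal check:
  01101011111 = 512 + 256 + 64 + 16 + 8 + 4 + 2 + 1 = 863
  00111010000 = 256 + 128 + 64 + 16 = 464
  863 + 464 = 1327, and 010100101111 = 1024 + 256 + 32 + 8 + 4 + 2 + 1 = 1327 ✓



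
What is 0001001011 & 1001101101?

AND: 1 only when both bits are 1
  0001001011
& 1001101101
------------
  0001001001
Decimal: 75 & 621 = 73



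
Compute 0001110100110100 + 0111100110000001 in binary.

Add column by column from the right: bit + bit + carry-in; write the sum mod 2, carry 1 when the sum is 2 or 3.
carry:  1111001000000000
        0001110100110100
+       0111100110000001
------------------------
       01001011010110101
(the carry out of the leftmost column, 0, becomes the leading bit)
Decimal check:
  0001110100110100 = 4096 + 2048 + 1024 + 256 + 32 + 16 + 4 = 7476
  0111100110000001 = 16384 + 8192 + 4096 + 2048 + 256 + 128 + 1 = 31105
  7476 + 31105 = 38581, and 01001011010110101 = 32768 + 4096 + 1024 + 512 + 128 + 32 + 16 + 4 + 1 = 38581 ✓



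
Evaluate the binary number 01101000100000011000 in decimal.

Sum of powers of 2 for each 1-bit:
2^3 + 2^4 + 2^11 + 2^15 + 2^17 + 2^18
= 8 + 16 + 2048 + 32768 + 131072 + 262144
= 428056



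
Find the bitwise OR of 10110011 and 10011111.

OR: 1 when either bit is 1
  10110011
| 10011111
----------
  10111111
Decimal: 179 | 159 = 191



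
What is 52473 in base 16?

Using repeated division by 16 (digits 10–15 are A–F):
52473 ÷ 16 = 3279 remainder 9
3279 ÷ 16 = 204 remainder 15 (F)
204 ÷ 16 = 12 remainder 12 (C)
12 ÷ 16 = 0 remainder 12 (C)
Reading remainders bottom to top: CCF9



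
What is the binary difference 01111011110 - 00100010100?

Method 1 - Direct subtraction (column by column from the right: bit − bit − borrow-in; if negative, add 2 and borrow 1 from the next column):
borrow: 00000000000
        01111011110
-       00100010100
-------------------
        01011001010

Method 2 - Add two's complement:
Two's complement of 00100010100: invert → 11011101011, add 1 → 11011101100
  01111011110
+ 11011101100
-------------
 101011001010  (end carry out of the top bit = 1)
Discarding the end carry: 01011001010
Decimal check:
  01111011110 = 512 + 256 + 128 + 64 + 16 + 8 + 4 + 2 = 990
  00100010100 = 256 + 16 + 4 = 276
  990 - 276 = 714, and 01011001010 = 512 + 128 + 64 + 8 + 2 = 714 ✓



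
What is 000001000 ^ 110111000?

XOR: 1 when bits differ
  000001000
^ 110111000
-----------
  110110000
Decimal: 8 ^ 440 = 432



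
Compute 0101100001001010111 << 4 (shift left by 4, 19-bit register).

Original: 0101100001001010111 (decimal 180823)
Shift left by 4 positions
Append 4 zeros on the right and drop the 4 high bits that overflow the 19-bit width
Result: 1000010010101110000 (decimal 271728)
Equivalent: 180823 << 4 = 180823 × 2^4 = 2893168, truncated to 19 bits = 271728



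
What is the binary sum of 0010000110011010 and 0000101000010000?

Add column by column from the right: bit + bit + carry-in; write the sum mod 2, carry 1 when the sum is 2 or 3.
carry:  0000000000100000
        0010000110011010
+       0000101000010000
------------------------
       00010101110101010
(the carry out of the leftmost column, 0, becomes the leading bit)
Decimal check:
  0010000110011010 = 8192 + 256 + 128 + 16 + 8 + 2 = 8602
  0000101000010000 = 2048 + 512 + 16 = 2576
  8602 + 2576 = 11178, and 00010101110101010 = 8192 + 2048 + 512 + 256 + 128 + 32 + 8 + 2 = 11178 ✓



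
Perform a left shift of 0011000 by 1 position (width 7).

Original: 0011000 (decimal 24)
Shift left by 1 position
Append 1 zero on the right
Result: 0110000 (decimal 48)
Equivalent: 24 << 1 = 24 × 2^1 = 48



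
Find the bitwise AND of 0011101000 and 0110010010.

AND: 1 only when both bits are 1
  0011101000
& 0110010010
------------
  0010000000
Decimal: 232 & 402 = 128



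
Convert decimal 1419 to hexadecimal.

Using repeated division by 16 (digits 10–15 are A–F):
1419 ÷ 16 = 88 remainder 11 (B)
88 ÷ 16 = 5 remainder 8
5 ÷ 16 = 0 remainder 5
Reading remainders bottom to top: 58B



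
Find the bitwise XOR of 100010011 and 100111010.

XOR: 1 when bits differ
  100010011
^ 100111010
-----------
  000101001
Decimal: 275 ^ 314 = 41



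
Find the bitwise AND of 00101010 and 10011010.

AND: 1 only when both bits are 1
  00101010
& 10011010
----------
  00001010
Decimal: 42 & 154 = 10



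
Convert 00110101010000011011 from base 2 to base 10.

Sum of powers of 2 for each 1-bit:
2^0 + 2^1 + 2^3 + 2^4 + 2^10 + 2^12 + 2^14 + 2^16 + 2^17
= 1 + 2 + 8 + 16 + 1024 + 4096 + 16384 + 65536 + 131072
= 218139



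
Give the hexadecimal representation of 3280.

Using repeated division by 16 (digits 10–15 are A–F):
3280 ÷ 16 = 205 remainder 0
205 ÷ 16 = 12 remainder 13 (D)
12 ÷ 16 = 0 remainder 12 (C)
Reading remainders bottom to top: CD0



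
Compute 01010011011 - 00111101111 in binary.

Method 1 - Direct subtraction (column by column from the right: bit − bit − borrow-in; if negative, add 2 and borrow 1 from the next column):
borrow: 01111011000
        01010011011
-       00111101111
-------------------
        00010101100

Method 2 - Add two's complement:
Two's complement of 00111101111: invert → 11000010000, add 1 → 11000010001
  01010011011
+ 11000010001
-------------
 100010101100  (end carry out of the top bit = 1)
Discarding the end carry: 00010101100
Decimal check:
  01010011011 = 512 + 128 + 16 + 8 + 2 + 1 = 667
  00111101111 = 256 + 128 + 64 + 32 + 8 + 4 + 2 + 1 = 495
  667 - 495 = 172, and 00010101100 = 128 + 32 + 8 + 4 = 172 ✓



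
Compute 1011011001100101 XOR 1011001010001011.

XOR: 1 when bits differ
  1011011001100101
^ 1011001010001011
------------------
  0000010011101110
Decimal: 46693 ^ 45707 = 1262



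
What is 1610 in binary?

Using repeated division by 2:
1610 ÷ 2 = 805 remainder 0
805 ÷ 2 = 402 remainder 1
402 ÷ 2 = 201 remainder 0
201 ÷ 2 = 100 remainder 1
100 ÷ 2 = 50 remainder 0
50 ÷ 2 = 25 remainder 0
25 ÷ 2 = 12 remainder 1
12 ÷ 2 = 6 remainder 0
6 ÷ 2 = 3 remainder 0
3 ÷ 2 = 1 remainder 1
1 ÷ 2 = 0 remainder 1
Reading remainders bottom to top: 11001001010



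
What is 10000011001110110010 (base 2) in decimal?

Sum of powers of 2 for each 1-bit:
2^1 + 2^4 + 2^5 + 2^7 + 2^8 + 2^9 + 2^12 + 2^13 + 2^19
= 2 + 16 + 32 + 128 + 256 + 512 + 4096 + 8192 + 524288
= 537522



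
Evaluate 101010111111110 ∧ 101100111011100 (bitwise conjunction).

AND: 1 only when both bits are 1
  101010111111110
& 101100111011100
-----------------
  101000111011100
Decimal: 22014 & 23004 = 20956



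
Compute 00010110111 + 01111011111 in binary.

Add column by column from the right: bit + bit + carry-in; write the sum mod 2, carry 1 when the sum is 2 or 3.
carry:  11111111110
        00010110111
+       01111011111
-------------------
       010010010110
(the carry out of the leftmost column, 0, becomes the leading bit)
Decimal check:
  00010110111 = 128 + 32 + 16 + 4 + 2 + 1 = 183
  01111011111 = 512 + 256 + 128 + 64 + 16 + 8 + 4 + 2 + 1 = 991
  183 + 991 = 1174, and 010010010110 = 1024 + 128 + 16 + 4 + 2 = 1174 ✓



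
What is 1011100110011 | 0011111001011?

OR: 1 when either bit is 1
  1011100110011
| 0011111001011
---------------
  1011111111011
Decimal: 5939 | 1995 = 6139



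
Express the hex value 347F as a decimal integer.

Expand by place value (powers of 16):
Digit values: F = 15
347F = 3 × 16^3 + 4 × 16^2 + 7 × 16^1 + 15 × 16^0
= 3 × 4096 + 4 × 256 + 7 × 16 + 15 × 1
= 12288 + 1024 + 112 + 15
= 13439



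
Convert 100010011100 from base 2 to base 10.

Sum of powers of 2 for each 1-bit:
2^2 + 2^3 + 2^4 + 2^7 + 2^11
= 4 + 8 + 16 + 128 + 2048
= 2204



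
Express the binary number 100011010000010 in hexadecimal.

Group into 4-bit nibbles from right:
  0100 = 4
  0110 = 6
  1000 = 8
  0010 = 2
Result: 4682



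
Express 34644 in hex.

Using repeated division by 16 (digits 10–15 are A–F):
34644 ÷ 16 = 2165 remainder 4
2165 ÷ 16 = 135 remainder 5
135 ÷ 16 = 8 remainder 7
8 ÷ 16 = 0 remainder 8
Reading remainders bottom to top: 8754



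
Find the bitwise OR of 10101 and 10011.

OR: 1 when either bit is 1
  10101
| 10011
-------
  10111
Decimal: 21 | 19 = 23



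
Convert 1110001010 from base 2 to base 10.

Sum of powers of 2 for each 1-bit:
2^1 + 2^3 + 2^7 + 2^8 + 2^9
= 2 + 8 + 128 + 256 + 512
= 906



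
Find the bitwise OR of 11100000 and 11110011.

OR: 1 when either bit is 1
  11100000
| 11110011
----------
  11110011
Decimal: 224 | 243 = 243



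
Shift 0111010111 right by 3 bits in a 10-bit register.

Original: 0111010111 (decimal 471)
Shift right by 3 positions
Drop the 3 low bits; fill with zeros on the left
Result: 0000111010 (decimal 58)
Equivalent: 471 >> 3 = 471 ÷ 2^3 = 58



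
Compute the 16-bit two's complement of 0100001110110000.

Original: 0100001110110000
Step 1 - Invert all bits: 1011110001001111
Step 2 - Add 1: 1011110001010000
Verification: 0100001110110000 + 1011110001010000 = 10000000000000000; discarding the end carry (carry out of the top bit) leaves the 16-bit value 0000000000000000, as required for x + (-x)



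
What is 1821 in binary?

Using repeated division by 2:
1821 ÷ 2 = 910 remainder 1
910 ÷ 2 = 455 remainder 0
455 ÷ 2 = 227 remainder 1
227 ÷ 2 = 113 remainder 1
113 ÷ 2 = 56 remainder 1
56 ÷ 2 = 28 remainder 0
28 ÷ 2 = 14 remainder 0
14 ÷ 2 = 7 remainder 0
7 ÷ 2 = 3 remainder 1
3 ÷ 2 = 1 remainder 1
1 ÷ 2 = 0 remainder 1
Reading remainders bottom to top: 11100011101



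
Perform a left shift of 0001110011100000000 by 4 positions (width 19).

Original: 0001110011100000000 (decimal 59136)
Shift left by 4 positions
Append 4 zeros on the right and drop the 4 high bits that overflow the 19-bit width
Result: 1100111000000000000 (decimal 421888)
Equivalent: 59136 << 4 = 59136 × 2^4 = 946176, truncated to 19 bits = 421888



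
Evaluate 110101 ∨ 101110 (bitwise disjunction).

OR: 1 when either bit is 1
  110101
| 101110
--------
  111111
Decimal: 53 | 46 = 63



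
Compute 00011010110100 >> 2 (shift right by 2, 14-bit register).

Original: 00011010110100 (decimal 1716)
Shift right by 2 positions
Drop the 2 low bits; fill with zeros on the left
Result: 00000110101101 (decimal 429)
Equivalent: 1716 >> 2 = 1716 ÷ 2^2 = 429



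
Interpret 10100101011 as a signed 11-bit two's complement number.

Binary: 10100101011
Sign bit: 1 (negative)
Invert: 01011010100
Add 1:  01011010101
Magnitude: 01011010101 = 512 + 128 + 64 + 16 + 4 + 1 = 725
Value: -725



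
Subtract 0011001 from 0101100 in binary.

Method 1 - Direct subtraction (column by column from the right: bit − bit − borrow-in; if negative, add 2 and borrow 1 from the next column):
borrow: 0100110
        0101100
-       0011001
---------------
        0010011

Method 2 - Add two's complement:
Two's complement of 0011001: invert → 1100110, add 1 → 1100111
  0101100
+ 1100111
---------
 10010011  (end carry out of the top bit = 1)
Discarding the end carry: 0010011
Decimal check:
  0101100 = 32 + 8 + 4 = 44
  0011001 = 16 + 8 + 1 = 25
  44 - 25 = 19, and 0010011 = 16 + 2 + 1 = 19 ✓



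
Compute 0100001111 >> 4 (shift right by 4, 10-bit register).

Original: 0100001111 (decimal 271)
Shift right by 4 positions
Drop the 4 low bits; fill with zeros on the left
Result: 0000010000 (decimal 16)
Equivalent: 271 >> 4 = 271 ÷ 2^4 = 16



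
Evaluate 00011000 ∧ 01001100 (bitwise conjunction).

AND: 1 only when both bits are 1
  00011000
& 01001100
----------
  00001000
Decimal: 24 & 76 = 8



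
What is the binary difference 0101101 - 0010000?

Method 1 - Direct subtraction (column by column from the right: bit − bit − borrow-in; if negative, add 2 and borrow 1 from the next column):
borrow: 0100000
        0101101
-       0010000
---------------
        0011101

Method 2 - Add two's complement:
Two's complement of 0010000: invert → 1101111, add 1 → 1110000
  0101101
+ 1110000
---------
 10011101  (end carry out of the top bit = 1)
Discarding the end carry: 0011101
Decimal check:
  0101101 = 32 + 8 + 4 + 1 = 45
  0010000 = 16
  45 - 16 = 29, and 0011101 = 16 + 8 + 4 + 1 = 29 ✓



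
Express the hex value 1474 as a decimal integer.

Expand by place value (powers of 16):
1474 = 1 × 16^3 + 4 × 16^2 + 7 × 16^1 + 4 × 16^0
= 1 × 4096 + 4 × 256 + 7 × 16 + 4 × 1
= 4096 + 1024 + 112 + 4
= 5236



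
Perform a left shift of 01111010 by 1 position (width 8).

Original: 01111010 (decimal 122)
Shift left by 1 position
Append 1 zero on the right
Result: 11110100 (decimal 244)
Equivalent: 122 << 1 = 122 × 2^1 = 244



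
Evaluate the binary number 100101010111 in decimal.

Sum of powers of 2 for each 1-bit:
2^0 + 2^1 + 2^2 + 2^4 + 2^6 + 2^8 + 2^11
= 1 + 2 + 4 + 16 + 64 + 256 + 2048
= 2391



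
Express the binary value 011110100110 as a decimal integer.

Sum of powers of 2 for each 1-bit:
2^1 + 2^2 + 2^5 + 2^7 + 2^8 + 2^9 + 2^10
= 2 + 4 + 32 + 128 + 256 + 512 + 1024
= 1958



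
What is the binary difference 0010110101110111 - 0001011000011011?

Method 1 - Direct subtraction (column by column from the right: bit − bit − borrow-in; if negative, add 2 and borrow 1 from the next column):
borrow: 0010110000110000
        0010110101110111
-       0001011000011011
------------------------
        0001011101011100

Method 2 - Add two's complement:
Two's complement of 0001011000011011: invert → 1110100111100100, add 1 → 1110100111100101
  0010110101110111
+ 1110100111100101
------------------
 10001011101011100  (end carry out of the top bit = 1)
Discarding the end carry: 0001011101011100
Decimal check:
  0010110101110111 = 8192 + 2048 + 1024 + 256 + 64 + 32 + 16 + 4 + 2 + 1 = 11639
  0001011000011011 = 4096 + 1024 + 512 + 16 + 8 + 2 + 1 = 5659
  11639 - 5659 = 5980, and 0001011101011100 = 4096 + 1024 + 512 + 256 + 64 + 16 + 8 + 4 = 5980 ✓



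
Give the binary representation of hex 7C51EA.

Convert each hex digit to 4 bits:
  7 = 0111
  C = 1100
  5 = 0101
  1 = 0001
  E = 1110
  A = 1010
Concatenate: 011111000101000111101010



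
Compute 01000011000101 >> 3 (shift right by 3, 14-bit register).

Original: 01000011000101 (decimal 4293)
Shift right by 3 positions
Drop the 3 low bits; fill with zeros on the left
Result: 00001000011000 (decimal 536)
Equivalent: 4293 >> 3 = 4293 ÷ 2^3 = 536



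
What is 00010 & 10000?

AND: 1 only when both bits are 1
  00010
& 10000
-------
  00000
Decimal: 2 & 16 = 0



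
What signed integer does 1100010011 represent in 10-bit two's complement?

Binary: 1100010011
Sign bit: 1 (negative)
Invert: 0011101100
Add 1:  0011101101
Magnitude: 0011101101 = 128 + 64 + 32 + 8 + 4 + 1 = 237
Value: -237



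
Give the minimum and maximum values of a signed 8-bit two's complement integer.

For 8-bit two's complement:
Minimum: -2^7 = -128
Maximum: 2^7 - 1 = 127



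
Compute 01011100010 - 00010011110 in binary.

Method 1 - Direct subtraction (column by column from the right: bit − bit − borrow-in; if negative, add 2 and borrow 1 from the next column):
borrow: 00000111000
        01011100010
-       00010011110
-------------------
        01001000100

Method 2 - Add two's complement:
Two's complement of 00010011110: invert → 11101100001, add 1 → 11101100010
  01011100010
+ 11101100010
-------------
 101001000100  (end carry out of the top bit = 1)
Discarding the end carry: 01001000100
Decimal check:
  01011100010 = 512 + 128 + 64 + 32 + 2 = 738
  00010011110 = 128 + 16 + 8 + 4 + 2 = 158
  738 - 158 = 580, and 01001000100 = 512 + 64 + 4 = 580 ✓



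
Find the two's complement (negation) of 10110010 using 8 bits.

Original (sign bit 1, negative): 10110010
Step 1 - Invert all bits: 01001101
Step 2 - Add 1: 01001110
Verification: 10110010 + 01001110 = 100000000; discarding the end carry (carry out of the top bit) leaves the 8-bit value 00000000, as required for x + (-x)



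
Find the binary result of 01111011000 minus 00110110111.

Method 1 - Direct subtraction (column by column from the right: bit − bit − borrow-in; if negative, add 2 and borrow 1 from the next column):
borrow: 00001001110
        01111011000
-       00110110111
-------------------
        01000100001

Method 2 - Add two's complement:
Two's complement of 00110110111: invert → 11001001000, add 1 → 11001001001
  01111011000
+ 11001001001
-------------
 101000100001  (end carry out of the top bit = 1)
Discarding the end carry: 01000100001
Decimal check:
  01111011000 = 512 + 256 + 128 + 64 + 16 + 8 = 984
  00110110111 = 256 + 128 + 32 + 16 + 4 + 2 + 1 = 439
  984 - 439 = 545, and 01000100001 = 512 + 32 + 1 = 545 ✓



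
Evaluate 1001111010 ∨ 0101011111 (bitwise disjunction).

OR: 1 when either bit is 1
  1001111010
| 0101011111
------------
  1101111111
Decimal: 634 | 351 = 895



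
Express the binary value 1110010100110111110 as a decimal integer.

Sum of powers of 2 for each 1-bit:
2^1 + 2^2 + 2^3 + 2^4 + 2^5 + 2^7 + 2^8 + 2^11 + 2^13 + 2^16 + 2^17 + 2^18
= 2 + 4 + 8 + 16 + 32 + 128 + 256 + 2048 + 8192 + 65536 + 131072 + 262144
= 469438



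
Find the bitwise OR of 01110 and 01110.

OR: 1 when either bit is 1
  01110
| 01110
-------
  01110
Decimal: 14 | 14 = 14



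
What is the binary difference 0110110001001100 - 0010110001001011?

Method 1 - Direct subtraction (column by column from the right: bit − bit − borrow-in; if negative, add 2 and borrow 1 from the next column):
borrow: 0000000000000110
        0110110001001100
-       0010110001001011
------------------------
        0100000000000001

Method 2 - Add two's complement:
Two's complement of 0010110001001011: invert → 1101001110110100, add 1 → 1101001110110101
  0110110001001100
+ 1101001110110101
------------------
 10100000000000001  (end carry out of the top bit = 1)
Discarding the end carry: 0100000000000001
Decimal check:
  0110110001001100 = 16384 + 8192 + 2048 + 1024 + 64 + 8 + 4 = 27724
  0010110001001011 = 8192 + 2048 + 1024 + 64 + 8 + 2 + 1 = 11339
  27724 - 11339 = 16385, and 0100000000000001 = 16384 + 1 = 16385 ✓



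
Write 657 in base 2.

Using repeated division by 2:
657 ÷ 2 = 328 remainder 1
328 ÷ 2 = 164 remainder 0
164 ÷ 2 = 82 remainder 0
82 ÷ 2 = 41 remainder 0
41 ÷ 2 = 20 remainder 1
20 ÷ 2 = 10 remainder 0
10 ÷ 2 = 5 remainder 0
5 ÷ 2 = 2 remainder 1
2 ÷ 2 = 1 remainder 0
1 ÷ 2 = 0 remainder 1
Reading remainders bottom to top: 1010010001



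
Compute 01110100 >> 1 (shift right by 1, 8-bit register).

Original: 01110100 (decimal 116)
Shift right by 1 position
Drop the 1 low bit; fill with zero on the left
Result: 00111010 (decimal 58)
Equivalent: 116 >> 1 = 116 ÷ 2^1 = 58



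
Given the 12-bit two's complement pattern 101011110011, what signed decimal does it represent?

Binary: 101011110011
Sign bit: 1 (negative)
Invert: 010100001100
Add 1:  010100001101
Magnitude: 010100001101 = 1024 + 256 + 8 + 4 + 1 = 1293
Value: -1293



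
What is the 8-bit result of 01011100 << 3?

Original: 01011100 (decimal 92)
Shift left by 3 positions
Append 3 zeros on the right and drop the 3 high bits that overflow the 8-bit width
Result: 11100000 (decimal 224)
Equivalent: 92 << 3 = 92 × 2^3 = 736, truncated to 8 bits = 224



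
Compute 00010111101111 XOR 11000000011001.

XOR: 1 when bits differ
  00010111101111
^ 11000000011001
----------------
  11010111110110
Decimal: 1519 ^ 12313 = 13814



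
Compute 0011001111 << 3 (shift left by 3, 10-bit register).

Original: 0011001111 (decimal 207)
Shift left by 3 positions
Append 3 zeros on the right and drop the 3 high bits that overflow the 10-bit width
Result: 1001111000 (decimal 632)
Equivalent: 207 << 3 = 207 × 2^3 = 1656, truncated to 10 bits = 632



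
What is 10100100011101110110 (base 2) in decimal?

Sum of powers of 2 for each 1-bit:
2^1 + 2^2 + 2^4 + 2^5 + 2^6 + 2^8 + 2^9 + 2^10 + 2^14 + 2^17 + 2^19
= 2 + 4 + 16 + 32 + 64 + 256 + 512 + 1024 + 16384 + 131072 + 524288
= 673654



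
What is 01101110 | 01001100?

OR: 1 when either bit is 1
  01101110
| 01001100
----------
  01101110
Decimal: 110 | 76 = 110



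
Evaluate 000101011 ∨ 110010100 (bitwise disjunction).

OR: 1 when either bit is 1
  000101011
| 110010100
-----------
  110111111
Decimal: 43 | 404 = 447



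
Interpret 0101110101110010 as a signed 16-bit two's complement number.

Binary: 0101110101110010
Sign bit: 0 (non-negative)
Read directly as an unsigned value:
0101110101110010 = 16384 + 4096 + 2048 + 1024 + 256 + 64 + 32 + 16 + 2 = 23922
Value: 23922



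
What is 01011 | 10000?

OR: 1 when either bit is 1
  01011
| 10000
-------
  11011
Decimal: 11 | 16 = 27



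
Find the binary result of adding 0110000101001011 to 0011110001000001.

Add column by column from the right: bit + bit + carry-in; write the sum mod 2, carry 1 when the sum is 2 or 3.
carry:  1100000010000110
        0110000101001011
+       0011110001000001
------------------------
       01001110110001100
(the carry out of the leftmost column, 0, becomes the leading bit)
Decimal check:
  0110000101001011 = 16384 + 8192 + 256 + 64 + 8 + 2 + 1 = 24907
  0011110001000001 = 8192 + 4096 + 2048 + 1024 + 64 + 1 = 15425
  24907 + 15425 = 40332, and 01001110110001100 = 32768 + 4096 + 2048 + 1024 + 256 + 128 + 8 + 4 = 40332 ✓



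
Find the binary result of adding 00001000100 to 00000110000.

Add column by column from the right: bit + bit + carry-in; write the sum mod 2, carry 1 when the sum is 2 or 3.
carry:  00000000000
        00001000100
+       00000110000
-------------------
       000001110100
(the carry out of the leftmost column, 0, becomes the leading bit)
Decimal check:
  00001000100 = 64 + 4 = 68
  00000110000 = 32 + 16 = 48
  68 + 48 = 116, and 000001110100 = 64 + 32 + 16 + 4 = 116 ✓



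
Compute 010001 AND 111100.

AND: 1 only when both bits are 1
  010001
& 111100
--------
  010000
Decimal: 17 & 60 = 16



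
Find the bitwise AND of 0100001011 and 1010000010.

AND: 1 only when both bits are 1
  0100001011
& 1010000010
------------
  0000000010
Decimal: 267 & 642 = 2



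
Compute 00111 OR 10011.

OR: 1 when either bit is 1
  00111
| 10011
-------
  10111
Decimal: 7 | 19 = 23



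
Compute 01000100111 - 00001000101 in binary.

Method 1 - Direct subtraction (column by column from the right: bit − bit − borrow-in; if negative, add 2 and borrow 1 from the next column):
borrow: 01110000000
        01000100111
-       00001000101
-------------------
        00111100010

Method 2 - Add two's complement:
Two's complement of 00001000101: invert → 11110111010, add 1 → 11110111011
  01000100111
+ 11110111011
-------------
 100111100010  (end carry out of the top bit = 1)
Discarding the end carry: 00111100010
Decimal check:
  01000100111 = 512 + 32 + 4 + 2 + 1 = 551
  00001000101 = 64 + 4 + 1 = 69
  551 - 69 = 482, and 00111100010 = 256 + 128 + 64 + 32 + 2 = 482 ✓



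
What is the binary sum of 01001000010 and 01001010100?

Add column by column from the right: bit + bit + carry-in; write the sum mod 2, carry 1 when the sum is 2 or 3.
carry:  10010000000
        01001000010
+       01001010100
-------------------
       010010010110
(the carry out of the leftmost column, 0, becomes the leading bit)
Decimal check:
  01001000010 = 512 + 64 + 2 = 578
  01001010100 = 512 + 64 + 16 + 4 = 596
  578 + 596 = 1174, and 010010010110 = 1024 + 128 + 16 + 4 + 2 = 1174 ✓



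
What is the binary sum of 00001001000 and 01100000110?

Add column by column from the right: bit + bit + carry-in; write the sum mod 2, carry 1 when the sum is 2 or 3.
carry:  00000000000
        00001001000
+       01100000110
-------------------
       001101001110
(the carry out of the leftmost column, 0, becomes the leading bit)
Decimal check:
  00001001000 = 64 + 8 = 72
  01100000110 = 512 + 256 + 4 + 2 = 774
  72 + 774 = 846, and 001101001110 = 512 + 256 + 64 + 8 + 4 + 2 = 846 ✓



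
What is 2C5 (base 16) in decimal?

Expand by place value (powers of 16):
Digit values: C = 12
2C5 = 2 × 16^2 + 12 × 16^1 + 5 × 16^0
= 2 × 256 + 12 × 16 + 5 × 1
= 512 + 192 + 5
= 709



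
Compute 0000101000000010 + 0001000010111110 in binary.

Add column by column from the right: bit + bit + carry-in; write the sum mod 2, carry 1 when the sum is 2 or 3.
carry:  0000000001111100
        0000101000000010
+       0001000010111110
------------------------
       00001101011000000
(the carry out of the leftmost column, 0, becomes the leading bit)
Decimal check:
  0000101000000010 = 2048 + 512 + 2 = 2562
  0001000010111110 = 4096 + 128 + 32 + 16 + 8 + 4 + 2 = 4286
  2562 + 4286 = 6848, and 00001101011000000 = 4096 + 2048 + 512 + 128 + 64 = 6848 ✓



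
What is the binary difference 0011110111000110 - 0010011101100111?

Method 1 - Direct subtraction (column by column from the right: bit − bit − borrow-in; if negative, add 2 and borrow 1 from the next column):
borrow: 0000110011111110
        0011110111000110
-       0010011101100111
------------------------
        0001011001011111

Method 2 - Add two's complement:
Two's complement of 0010011101100111: invert → 1101100010011000, add 1 → 1101100010011001
  0011110111000110
+ 1101100010011001
------------------
 10001011001011111  (end carry out of the top bit = 1)
Discarding the end carry: 0001011001011111
Decimal check:
  0011110111000110 = 8192 + 4096 + 2048 + 1024 + 256 + 128 + 64 + 4 + 2 = 15814
  0010011101100111 = 8192 + 1024 + 512 + 256 + 64 + 32 + 4 + 2 + 1 = 10087
  15814 - 10087 = 5727, and 0001011001011111 = 4096 + 1024 + 512 + 64 + 16 + 8 + 4 + 2 + 1 = 5727 ✓



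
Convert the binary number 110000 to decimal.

Sum of powers of 2 for each 1-bit:
2^4 + 2^5
= 16 + 32
= 48



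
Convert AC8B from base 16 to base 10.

Expand by place value (powers of 16):
Digit values: A = 10, C = 12, B = 11
AC8B = 10 × 16^3 + 12 × 16^2 + 8 × 16^1 + 11 × 16^0
= 10 × 4096 + 12 × 256 + 8 × 16 + 11 × 1
= 40960 + 3072 + 128 + 11
= 44171



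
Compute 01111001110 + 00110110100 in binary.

Add column by column from the right: bit + bit + carry-in; write the sum mod 2, carry 1 when the sum is 2 or 3.
carry:  11111111000
        01111001110
+       00110110100
-------------------
       010110000010
(the carry out of the leftmost column, 0, becomes the leading bit)
Decimal check:
  01111001110 = 512 + 256 + 128 + 64 + 8 + 4 + 2 = 974
  00110110100 = 256 + 128 + 32 + 16 + 4 = 436
  974 + 436 = 1410, and 010110000010 = 1024 + 256 + 128 + 2 = 1410 ✓



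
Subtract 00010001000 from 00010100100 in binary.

Method 1 - Direct subtraction (column by column from the right: bit − bit − borrow-in; if negative, add 2 and borrow 1 from the next column):
borrow: 00000110000
        00010100100
-       00010001000
-------------------
        00000011100

Method 2 - Add two's complement:
Two's complement of 00010001000: invert → 11101110111, add 1 → 11101111000
  00010100100
+ 11101111000
-------------
 100000011100  (end carry out of the top bit = 1)
Discarding the end carry: 00000011100
Decimal check:
  00010100100 = 128 + 32 + 4 = 164
  00010001000 = 128 + 8 = 136
  164 - 136 = 28, and 00000011100 = 16 + 8 + 4 = 28 ✓



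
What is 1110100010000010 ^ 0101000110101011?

XOR: 1 when bits differ
  1110100010000010
^ 0101000110101011
------------------
  1011100100101001
Decimal: 59522 ^ 20907 = 47401



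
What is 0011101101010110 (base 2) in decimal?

Sum of powers of 2 for each 1-bit:
2^1 + 2^2 + 2^4 + 2^6 + 2^8 + 2^9 + 2^11 + 2^12 + 2^13
= 2 + 4 + 16 + 64 + 256 + 512 + 2048 + 4096 + 8192
= 15190

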